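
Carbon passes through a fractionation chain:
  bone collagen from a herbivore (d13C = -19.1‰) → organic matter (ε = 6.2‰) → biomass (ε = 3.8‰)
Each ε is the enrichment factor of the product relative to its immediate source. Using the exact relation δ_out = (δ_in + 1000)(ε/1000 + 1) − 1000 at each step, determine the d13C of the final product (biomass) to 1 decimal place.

-9.3‰

step 1: δ = (-19.10 + 1000)·(6.2/1000 + 1) − 1000 = -13.02‰
step 2: δ = (-13.02 + 1000)·(3.8/1000 + 1) − 1000 = -9.27‰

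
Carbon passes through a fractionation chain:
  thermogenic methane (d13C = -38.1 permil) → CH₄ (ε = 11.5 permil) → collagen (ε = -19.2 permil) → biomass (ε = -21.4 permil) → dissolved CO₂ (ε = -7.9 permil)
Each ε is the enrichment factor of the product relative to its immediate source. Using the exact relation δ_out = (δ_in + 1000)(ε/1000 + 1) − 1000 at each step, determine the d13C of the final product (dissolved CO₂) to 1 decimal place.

step 1: δ = (-38.10 + 1000)·(11.5/1000 + 1) − 1000 = -27.04 permil
step 2: δ = (-27.04 + 1000)·(-19.2/1000 + 1) − 1000 = -45.72 permil
step 3: δ = (-45.72 + 1000)·(-21.4/1000 + 1) − 1000 = -66.14 permil
step 4: δ = (-66.14 + 1000)·(-7.9/1000 + 1) − 1000 = -73.52 permil

-73.5 permil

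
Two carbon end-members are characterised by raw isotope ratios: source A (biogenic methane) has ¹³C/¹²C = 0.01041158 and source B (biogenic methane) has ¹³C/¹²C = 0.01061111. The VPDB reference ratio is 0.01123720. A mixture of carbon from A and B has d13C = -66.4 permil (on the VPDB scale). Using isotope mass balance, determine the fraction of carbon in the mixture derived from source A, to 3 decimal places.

0.602

δ_A = (0.01041158/0.01123720 − 1)×1000 = (0.926528 − 1)×1000 = -73.472 permil
δ_B = (0.01061111/0.01123720 − 1)×1000 = (0.944284 − 1)×1000 = -55.716 permil
f_A = (δ_mix − δ_B)/(δ_A − δ_B) = (-66.4 − (-55.716))/(-73.472 − (-55.716))
f_A = -10.684 / -17.756 = 0.6017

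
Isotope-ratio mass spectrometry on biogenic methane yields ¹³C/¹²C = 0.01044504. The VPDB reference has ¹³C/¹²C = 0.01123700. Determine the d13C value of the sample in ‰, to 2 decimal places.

-70.48‰

d13C = (R_sample / R_standard − 1) × 1000
R_sample / R_standard = 0.01044504 / 0.01123700 = 0.929522
d13C = (0.929522 − 1) × 1000 = -70.478‰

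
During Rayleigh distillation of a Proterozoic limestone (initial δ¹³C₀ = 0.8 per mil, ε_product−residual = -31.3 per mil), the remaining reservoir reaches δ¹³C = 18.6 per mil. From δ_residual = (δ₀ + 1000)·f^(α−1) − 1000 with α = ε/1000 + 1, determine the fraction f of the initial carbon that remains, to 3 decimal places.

α − 1 = ε/1000 = -0.0313
(δ_res + 1000)/(δ₀ + 1000) = (18.6 + 1000)/(0.8 + 1000) = 1018.6/1000.8 = 1.017786
f = 1.017786^(1/-0.0313) = exp(ln(1.017786)/-0.0313) = exp(0.01763/-0.0313)
f = exp(-0.5632) = 0.5694

0.569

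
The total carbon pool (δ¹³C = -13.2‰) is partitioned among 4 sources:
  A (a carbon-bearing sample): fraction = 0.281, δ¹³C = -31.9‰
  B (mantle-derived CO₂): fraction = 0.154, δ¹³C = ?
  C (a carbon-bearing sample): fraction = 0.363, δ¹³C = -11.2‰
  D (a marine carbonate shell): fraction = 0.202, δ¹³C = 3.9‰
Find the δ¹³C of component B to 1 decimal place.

Isotope mass balance: δ_bulk = Σ fᵢ·δᵢ.
-13.2 = 0.281×(-31.9) + 0.154×δ_B + 0.363×(-11.2) + 0.202×(3.9)
0.154·δ_B = -13.2 − (-12.242) = -0.958
δ_B = -0.958 / 0.154 = -6.22‰

-6.2‰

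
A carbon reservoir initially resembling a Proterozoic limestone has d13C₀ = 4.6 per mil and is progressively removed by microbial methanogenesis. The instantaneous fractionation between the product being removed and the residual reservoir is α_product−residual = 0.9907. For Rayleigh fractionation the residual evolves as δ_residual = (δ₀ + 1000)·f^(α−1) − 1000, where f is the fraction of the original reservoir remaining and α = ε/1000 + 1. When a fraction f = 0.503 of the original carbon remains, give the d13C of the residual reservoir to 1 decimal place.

11.0 per mil

Rayleigh residual: δ_res = (δ₀ + 1000)·f^(α−1) − 1000
α − 1 = -0.00930
f^(α−1) = 0.503^(-0.00930) = 1.006411
δ_res = (4.6 + 1000) × 1.006411 − 1000 = 1011.041 − 1000 = 11.04 per mil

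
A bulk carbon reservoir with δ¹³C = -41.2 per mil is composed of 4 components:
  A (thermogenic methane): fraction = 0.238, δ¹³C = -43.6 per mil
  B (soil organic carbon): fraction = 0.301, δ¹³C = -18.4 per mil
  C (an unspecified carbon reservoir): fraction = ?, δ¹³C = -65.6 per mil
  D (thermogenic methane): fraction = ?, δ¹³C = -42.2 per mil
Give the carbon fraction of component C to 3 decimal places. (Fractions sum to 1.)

Let f_C and f_D be the unknown fractions; fractions sum to 1 so f_C + f_D = 0.461.
Mass balance: Σ fᵢ·δᵢ = δ_bulk ⇒ f_C·(-65.6) + f_D·(-42.2) = -41.2 − (-15.915) = -25.285
Substitute f_D = 0.461 − f_C:
f_C·(-65.6 − -42.2) = -25.285 − 0.461×(-42.2) = -5.831
f_C = -5.831 / -23.4 = 0.2492

0.249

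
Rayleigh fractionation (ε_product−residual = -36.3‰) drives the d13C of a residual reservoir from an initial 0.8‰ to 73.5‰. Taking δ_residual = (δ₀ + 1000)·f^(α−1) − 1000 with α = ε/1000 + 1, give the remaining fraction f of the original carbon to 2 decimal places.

0.14

α − 1 = ε/1000 = -0.0363
(δ_res + 1000)/(δ₀ + 1000) = (73.5 + 1000)/(0.8 + 1000) = 1073.5/1000.8 = 1.072642
f = 1.072642^(1/-0.0363) = exp(ln(1.072642)/-0.0363) = exp(0.07012/-0.0363)
f = exp(-1.9318) = 0.1449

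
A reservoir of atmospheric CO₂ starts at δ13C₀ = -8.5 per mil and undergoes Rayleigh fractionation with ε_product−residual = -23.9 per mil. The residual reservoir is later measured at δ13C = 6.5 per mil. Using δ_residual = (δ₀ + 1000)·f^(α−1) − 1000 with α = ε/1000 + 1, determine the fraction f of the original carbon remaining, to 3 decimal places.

α − 1 = ε/1000 = -0.0239
(δ_res + 1000)/(δ₀ + 1000) = (6.5 + 1000)/(-8.5 + 1000) = 1006.5/991.5 = 1.015129
f = 1.015129^(1/-0.0239) = exp(ln(1.015129)/-0.0239) = exp(0.01502/-0.0239)
f = exp(-0.6283) = 0.5335

0.534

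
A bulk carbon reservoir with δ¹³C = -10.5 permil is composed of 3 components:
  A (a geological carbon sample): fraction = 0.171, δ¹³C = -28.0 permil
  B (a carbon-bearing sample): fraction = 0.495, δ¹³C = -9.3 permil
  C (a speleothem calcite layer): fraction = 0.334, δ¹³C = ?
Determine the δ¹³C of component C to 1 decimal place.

Isotope mass balance: δ_bulk = Σ fᵢ·δᵢ.
-10.5 = 0.171×(-28.0) + 0.495×(-9.3) + 0.334×δ_C
0.334·δ_C = -10.5 − (-9.392) = -1.108
δ_C = -1.108 / 0.334 = -3.32 permil

-3.3 permil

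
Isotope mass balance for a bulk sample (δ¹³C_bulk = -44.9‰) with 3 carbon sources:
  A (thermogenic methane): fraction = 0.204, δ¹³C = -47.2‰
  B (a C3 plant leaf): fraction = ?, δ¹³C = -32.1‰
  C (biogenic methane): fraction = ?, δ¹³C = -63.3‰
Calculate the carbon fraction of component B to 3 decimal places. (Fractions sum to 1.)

0.484

Let f_B and f_C be the unknown fractions; fractions sum to 1 so f_B + f_C = 0.796.
Mass balance: Σ fᵢ·δᵢ = δ_bulk ⇒ f_B·(-32.1) + f_C·(-63.3) = -44.9 − (-9.629) = -35.271
Substitute f_C = 0.796 − f_B:
f_B·(-32.1 − -63.3) = -35.271 − 0.796×(-63.3) = 15.116
f_B = 15.116 / 31.2 = 0.4845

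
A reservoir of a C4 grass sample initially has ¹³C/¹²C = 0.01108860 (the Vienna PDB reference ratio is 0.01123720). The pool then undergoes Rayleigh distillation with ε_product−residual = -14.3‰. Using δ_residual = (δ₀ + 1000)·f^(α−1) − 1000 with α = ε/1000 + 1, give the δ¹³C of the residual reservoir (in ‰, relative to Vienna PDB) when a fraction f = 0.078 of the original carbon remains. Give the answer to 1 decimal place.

23.4‰

δ₀ = (0.01108860/0.01123720 − 1)×1000 = (0.986776 − 1)×1000 = -13.224‰
α − 1 = ε/1000 = -0.0143
f^(α−1) = 0.078^(-0.0143) = 1.037154
δ_res = (-13.224 + 1000) × 1.037154 − 1000 = 1023.438 − 1000 = 23.44‰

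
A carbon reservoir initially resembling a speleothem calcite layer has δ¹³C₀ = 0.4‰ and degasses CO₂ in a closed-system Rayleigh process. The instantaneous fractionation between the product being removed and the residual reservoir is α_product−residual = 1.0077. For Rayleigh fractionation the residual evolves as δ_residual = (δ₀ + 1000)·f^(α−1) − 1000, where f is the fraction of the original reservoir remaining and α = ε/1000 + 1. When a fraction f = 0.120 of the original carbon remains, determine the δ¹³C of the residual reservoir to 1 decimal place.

-15.8‰

Rayleigh residual: δ_res = (δ₀ + 1000)·f^(α−1) − 1000
α − 1 = 0.00770
f^(α−1) = 0.120^(0.00770) = 0.983807
δ_res = (0.4 + 1000) × 0.983807 − 1000 = 984.200 − 1000 = -15.80‰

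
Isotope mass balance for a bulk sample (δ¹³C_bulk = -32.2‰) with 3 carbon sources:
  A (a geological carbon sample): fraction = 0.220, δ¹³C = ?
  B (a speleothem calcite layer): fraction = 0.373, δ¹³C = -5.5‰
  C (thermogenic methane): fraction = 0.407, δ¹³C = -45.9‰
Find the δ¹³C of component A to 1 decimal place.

Isotope mass balance: δ_bulk = Σ fᵢ·δᵢ.
-32.2 = 0.220×δ_A + 0.373×(-5.5) + 0.407×(-45.9)
0.220·δ_A = -32.2 − (-20.733) = -11.467
δ_A = -11.467 / 0.220 = -52.12‰

-52.1‰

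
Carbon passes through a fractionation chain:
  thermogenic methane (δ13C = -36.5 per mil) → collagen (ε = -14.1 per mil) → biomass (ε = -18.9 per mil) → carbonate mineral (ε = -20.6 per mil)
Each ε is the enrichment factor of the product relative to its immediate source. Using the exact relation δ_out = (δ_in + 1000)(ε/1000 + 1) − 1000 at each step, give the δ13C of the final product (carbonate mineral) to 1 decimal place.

-87.2 per mil

step 1: δ = (-36.50 + 1000)·(-14.1/1000 + 1) − 1000 = -50.09 per mil
step 2: δ = (-50.09 + 1000)·(-18.9/1000 + 1) − 1000 = -68.04 per mil
step 3: δ = (-68.04 + 1000)·(-20.6/1000 + 1) − 1000 = -87.24 per mil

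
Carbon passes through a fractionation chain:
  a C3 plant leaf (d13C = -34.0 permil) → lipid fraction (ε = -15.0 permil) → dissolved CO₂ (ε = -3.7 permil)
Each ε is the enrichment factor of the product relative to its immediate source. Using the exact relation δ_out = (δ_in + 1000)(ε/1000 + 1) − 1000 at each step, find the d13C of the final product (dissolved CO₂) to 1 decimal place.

step 1: δ = (-34.00 + 1000)·(-15.0/1000 + 1) − 1000 = -48.49 permil
step 2: δ = (-48.49 + 1000)·(-3.7/1000 + 1) − 1000 = -52.01 permil

-52.0 permil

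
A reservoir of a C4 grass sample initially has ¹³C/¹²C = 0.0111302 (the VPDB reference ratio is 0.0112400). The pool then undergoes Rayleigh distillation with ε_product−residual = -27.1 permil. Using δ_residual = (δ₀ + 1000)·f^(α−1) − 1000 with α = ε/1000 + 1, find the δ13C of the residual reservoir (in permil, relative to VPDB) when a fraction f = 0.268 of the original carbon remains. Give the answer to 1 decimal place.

26.2 permil

δ₀ = (0.0111302/0.0112400 − 1)×1000 = (0.990231 − 1)×1000 = -9.769 permil
α − 1 = ε/1000 = -0.0271
f^(α−1) = 0.268^(-0.0271) = 1.036329
δ_res = (-9.769 + 1000) × 1.036329 − 1000 = 1026.205 − 1000 = 26.21 permil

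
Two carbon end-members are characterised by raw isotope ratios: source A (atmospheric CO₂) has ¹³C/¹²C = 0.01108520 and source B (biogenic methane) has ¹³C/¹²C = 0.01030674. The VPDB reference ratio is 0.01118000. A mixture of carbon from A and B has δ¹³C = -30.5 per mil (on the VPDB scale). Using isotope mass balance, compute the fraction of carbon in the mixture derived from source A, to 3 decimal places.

0.684

δ_A = (0.01108520/0.01118000 − 1)×1000 = (0.991521 − 1)×1000 = -8.479 per mil
δ_B = (0.01030674/0.01118000 − 1)×1000 = (0.921891 − 1)×1000 = -78.109 per mil
f_A = (δ_mix − δ_B)/(δ_A − δ_B) = (-30.5 − (-78.109))/(-8.479 − (-78.109))
f_A = 47.609 / 69.630 = 0.6837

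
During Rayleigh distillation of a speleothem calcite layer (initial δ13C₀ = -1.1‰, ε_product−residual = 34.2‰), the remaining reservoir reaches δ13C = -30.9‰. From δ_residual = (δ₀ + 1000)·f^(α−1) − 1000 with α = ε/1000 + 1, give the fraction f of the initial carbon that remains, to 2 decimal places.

α − 1 = ε/1000 = 0.0342
(δ_res + 1000)/(δ₀ + 1000) = (-30.9 + 1000)/(-1.1 + 1000) = 969.1/998.9 = 0.970167
f = 0.970167^(1/0.0342) = exp(ln(0.970167)/0.0342) = exp(-0.03029/0.0342)
f = exp(-0.8856) = 0.4125

0.41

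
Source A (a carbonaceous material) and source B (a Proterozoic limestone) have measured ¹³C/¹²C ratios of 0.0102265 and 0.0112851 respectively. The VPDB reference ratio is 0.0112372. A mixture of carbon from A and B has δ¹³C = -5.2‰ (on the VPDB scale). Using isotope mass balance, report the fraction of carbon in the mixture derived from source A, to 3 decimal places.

0.100

δ_A = (0.0102265/0.0112372 − 1)×1000 = (0.910058 − 1)×1000 = -89.942‰
δ_B = (0.0112851/0.0112372 − 1)×1000 = (1.004263 − 1)×1000 = 4.263‰
f_A = (δ_mix − δ_B)/(δ_A − δ_B) = (-5.2 − (4.263))/(-89.942 − (4.263))
f_A = -9.463 / -94.205 = 0.1004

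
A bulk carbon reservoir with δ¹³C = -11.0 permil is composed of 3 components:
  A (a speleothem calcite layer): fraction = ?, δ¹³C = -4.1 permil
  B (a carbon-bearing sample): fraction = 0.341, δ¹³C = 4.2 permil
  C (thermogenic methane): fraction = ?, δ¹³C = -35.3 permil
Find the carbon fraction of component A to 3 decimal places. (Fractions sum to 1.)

Let f_A and f_C be the unknown fractions; fractions sum to 1 so f_A + f_C = 0.659.
Mass balance: Σ fᵢ·δᵢ = δ_bulk ⇒ f_A·(-4.1) + f_C·(-35.3) = -11.0 − (1.432) = -12.432
Substitute f_C = 0.659 − f_A:
f_A·(-4.1 − -35.3) = -12.432 − 0.659×(-35.3) = 10.830
f_A = 10.830 / 31.2 = 0.3471

0.347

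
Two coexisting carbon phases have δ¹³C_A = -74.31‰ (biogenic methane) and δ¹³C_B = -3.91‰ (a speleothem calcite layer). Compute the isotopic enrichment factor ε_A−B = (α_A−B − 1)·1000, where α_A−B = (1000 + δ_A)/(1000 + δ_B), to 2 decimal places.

α_A−B = (1000 + -74.31) / (1000 + -3.91) = 925.69 / 996.09 = 0.929324
ε_A−B = (0.929324 − 1) × 1000 = -70.676‰
(The approximation ε ≈ δ_A − δ_B would give -70.40‰.)

-70.68‰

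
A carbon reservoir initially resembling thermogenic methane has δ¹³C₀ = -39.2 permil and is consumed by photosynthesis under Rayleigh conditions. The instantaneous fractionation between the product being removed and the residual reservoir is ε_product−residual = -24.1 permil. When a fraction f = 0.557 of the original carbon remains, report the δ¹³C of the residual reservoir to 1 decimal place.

-25.6 permil

Rayleigh residual: δ_res = (δ₀ + 1000)·f^(α−1) − 1000
α = ε/1000 + 1 = 0.97590, so α − 1 = -0.02410
f^(α−1) = 0.557^(-0.02410) = 1.014203
δ_res = (-39.2 + 1000) × 1.014203 − 1000 = 974.446 − 1000 = -25.55 permil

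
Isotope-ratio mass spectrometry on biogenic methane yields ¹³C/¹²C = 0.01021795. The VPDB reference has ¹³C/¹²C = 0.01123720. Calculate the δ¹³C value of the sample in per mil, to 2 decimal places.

δ¹³C = (R_sample / R_standard − 1) × 1000
R_sample / R_standard = 0.01021795 / 0.01123720 = 0.909297
δ¹³C = (0.909297 − 1) × 1000 = -90.703 per mil

-90.70 per mil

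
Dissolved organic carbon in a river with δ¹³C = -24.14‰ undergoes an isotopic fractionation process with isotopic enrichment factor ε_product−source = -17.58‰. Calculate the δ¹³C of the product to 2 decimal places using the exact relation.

Exactly, δ_product = (δ_source + 1000)·(ε/1000 + 1) − 1000.
δ_product = (-24.14 + 1000) × (-17.58/1000 + 1) − 1000
δ_product = -41.296‰

-41.30‰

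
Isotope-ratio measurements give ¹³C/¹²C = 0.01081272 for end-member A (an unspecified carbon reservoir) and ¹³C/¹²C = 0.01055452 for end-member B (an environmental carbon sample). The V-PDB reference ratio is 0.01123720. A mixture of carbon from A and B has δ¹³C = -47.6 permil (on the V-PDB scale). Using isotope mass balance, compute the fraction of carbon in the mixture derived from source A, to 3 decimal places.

0.572

δ_A = (0.01081272/0.01123720 − 1)×1000 = (0.962225 − 1)×1000 = -37.775 permil
δ_B = (0.01055452/0.01123720 − 1)×1000 = (0.939248 − 1)×1000 = -60.752 permil
f_A = (δ_mix − δ_B)/(δ_A − δ_B) = (-47.6 − (-60.752))/(-37.775 − (-60.752))
f_A = 13.152 / 22.977 = 0.5724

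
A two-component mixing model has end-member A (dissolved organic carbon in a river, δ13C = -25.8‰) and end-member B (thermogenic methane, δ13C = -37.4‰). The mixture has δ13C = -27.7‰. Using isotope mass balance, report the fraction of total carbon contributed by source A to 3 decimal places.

0.836

δ_mix = f_A·δ_A + (1 − f_A)·δ_B  ⇒  f_A = (δ_mix − δ_B)/(δ_A − δ_B)
f_A = (-27.7 − (-37.4)) / (-25.8 − (-37.4))
f_A = 9.7 / 11.6 = 0.8362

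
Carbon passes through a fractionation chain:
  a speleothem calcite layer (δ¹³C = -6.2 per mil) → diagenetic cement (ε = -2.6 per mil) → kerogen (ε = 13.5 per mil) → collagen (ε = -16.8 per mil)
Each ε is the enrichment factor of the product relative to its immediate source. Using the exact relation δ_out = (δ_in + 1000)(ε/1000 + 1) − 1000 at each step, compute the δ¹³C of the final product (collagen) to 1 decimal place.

-12.3 per mil

step 1: δ = (-6.20 + 1000)·(-2.6/1000 + 1) − 1000 = -8.78 per mil
step 2: δ = (-8.78 + 1000)·(13.5/1000 + 1) − 1000 = 4.60 per mil
step 3: δ = (4.60 + 1000)·(-16.8/1000 + 1) − 1000 = -12.28 per mil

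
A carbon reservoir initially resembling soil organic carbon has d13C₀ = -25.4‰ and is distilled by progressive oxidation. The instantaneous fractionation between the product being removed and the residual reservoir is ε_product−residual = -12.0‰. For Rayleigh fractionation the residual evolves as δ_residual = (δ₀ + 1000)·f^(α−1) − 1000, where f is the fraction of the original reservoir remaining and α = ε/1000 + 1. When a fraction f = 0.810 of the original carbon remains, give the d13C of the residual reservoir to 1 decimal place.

Rayleigh residual: δ_res = (δ₀ + 1000)·f^(α−1) − 1000
α = ε/1000 + 1 = 0.98800, so α − 1 = -0.01200
f^(α−1) = 0.810^(-0.01200) = 1.002532
δ_res = (-25.4 + 1000) × 1.002532 − 1000 = 977.068 − 1000 = -22.93‰

-22.9‰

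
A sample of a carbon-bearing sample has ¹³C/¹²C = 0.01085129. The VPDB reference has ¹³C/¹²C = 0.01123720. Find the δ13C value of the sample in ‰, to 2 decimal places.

-34.34‰

δ13C = (R_sample / R_standard − 1) × 1000
R_sample / R_standard = 0.01085129 / 0.01123720 = 0.965658
δ13C = (0.965658 − 1) × 1000 = -34.342‰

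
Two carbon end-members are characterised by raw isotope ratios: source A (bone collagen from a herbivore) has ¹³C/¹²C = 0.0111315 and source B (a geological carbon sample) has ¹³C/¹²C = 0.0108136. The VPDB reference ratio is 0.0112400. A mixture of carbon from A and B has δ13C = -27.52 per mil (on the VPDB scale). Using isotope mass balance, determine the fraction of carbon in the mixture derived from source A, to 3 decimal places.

0.368

δ_A = (0.0111315/0.0112400 − 1)×1000 = (0.990347 − 1)×1000 = -9.653 per mil
δ_B = (0.0108136/0.0112400 − 1)×1000 = (0.962064 − 1)×1000 = -37.936 per mil
f_A = (δ_mix − δ_B)/(δ_A − δ_B) = (-27.52 − (-37.936))/(-9.653 − (-37.936))
f_A = 10.416 / 28.283 = 0.3683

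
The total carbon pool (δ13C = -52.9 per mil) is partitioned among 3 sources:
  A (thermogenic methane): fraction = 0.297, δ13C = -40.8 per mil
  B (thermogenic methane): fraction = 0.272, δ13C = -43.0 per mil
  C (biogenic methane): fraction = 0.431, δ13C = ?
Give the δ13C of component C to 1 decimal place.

-67.5 per mil

Isotope mass balance: δ_bulk = Σ fᵢ·δᵢ.
-52.9 = 0.297×(-40.8) + 0.272×(-43.0) + 0.431×δ_C
0.431·δ_C = -52.9 − (-23.814) = -29.086
δ_C = -29.086 / 0.431 = -67.49 per mil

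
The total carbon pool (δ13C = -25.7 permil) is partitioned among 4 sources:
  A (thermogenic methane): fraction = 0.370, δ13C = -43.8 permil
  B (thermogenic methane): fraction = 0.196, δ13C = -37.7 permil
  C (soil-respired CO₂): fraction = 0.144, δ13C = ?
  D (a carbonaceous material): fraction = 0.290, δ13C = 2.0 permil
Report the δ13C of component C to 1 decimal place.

-18.6 permil

Isotope mass balance: δ_bulk = Σ fᵢ·δᵢ.
-25.7 = 0.370×(-43.8) + 0.196×(-37.7) + 0.144×δ_C + 0.290×(2.0)
0.144·δ_C = -25.7 − (-23.015) = -2.685
δ_C = -2.685 / 0.144 = -18.64 permil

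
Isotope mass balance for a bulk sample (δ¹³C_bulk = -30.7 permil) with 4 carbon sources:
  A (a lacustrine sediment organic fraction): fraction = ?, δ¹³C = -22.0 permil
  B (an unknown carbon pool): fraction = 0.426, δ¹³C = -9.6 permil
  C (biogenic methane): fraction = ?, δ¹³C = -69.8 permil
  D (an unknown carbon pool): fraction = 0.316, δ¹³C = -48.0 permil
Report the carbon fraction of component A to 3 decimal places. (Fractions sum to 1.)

Let f_A and f_C be the unknown fractions; fractions sum to 1 so f_A + f_C = 0.258.
Mass balance: Σ fᵢ·δᵢ = δ_bulk ⇒ f_A·(-22.0) + f_C·(-69.8) = -30.7 − (-19.258) = -11.442
Substitute f_C = 0.258 − f_A:
f_A·(-22.0 − -69.8) = -11.442 − 0.258×(-69.8) = 6.566
f_A = 6.566 / 47.8 = 0.1374

0.137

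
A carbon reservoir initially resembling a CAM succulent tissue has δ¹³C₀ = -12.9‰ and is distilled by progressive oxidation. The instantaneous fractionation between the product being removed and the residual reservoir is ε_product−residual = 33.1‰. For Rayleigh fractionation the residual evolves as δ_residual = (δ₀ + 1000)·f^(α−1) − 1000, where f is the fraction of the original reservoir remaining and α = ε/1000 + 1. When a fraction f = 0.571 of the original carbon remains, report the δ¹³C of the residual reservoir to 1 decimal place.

Rayleigh residual: δ_res = (δ₀ + 1000)·f^(α−1) − 1000
α = ε/1000 + 1 = 1.03310, so α − 1 = 0.03310
f^(α−1) = 0.571^(0.03310) = 0.981623
δ_res = (-12.9 + 1000) × 0.981623 − 1000 = 968.960 − 1000 = -31.04‰

-31.0‰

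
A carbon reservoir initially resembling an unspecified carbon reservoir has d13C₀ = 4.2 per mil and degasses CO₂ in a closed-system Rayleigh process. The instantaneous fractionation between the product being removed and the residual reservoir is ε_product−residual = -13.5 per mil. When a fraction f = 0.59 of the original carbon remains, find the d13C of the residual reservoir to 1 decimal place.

11.4 per mil

Rayleigh residual: δ_res = (δ₀ + 1000)·f^(α−1) − 1000
α = ε/1000 + 1 = 0.98650, so α − 1 = -0.01350
f^(α−1) = 0.59^(-0.01350) = 1.007148
δ_res = (4.2 + 1000) × 1.007148 − 1000 = 1011.378 − 1000 = 11.38 per mil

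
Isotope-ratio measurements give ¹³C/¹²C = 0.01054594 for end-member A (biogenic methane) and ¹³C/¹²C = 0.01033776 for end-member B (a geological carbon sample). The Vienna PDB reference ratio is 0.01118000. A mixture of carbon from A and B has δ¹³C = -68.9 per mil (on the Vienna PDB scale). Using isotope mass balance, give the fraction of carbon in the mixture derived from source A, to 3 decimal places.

δ_A = (0.01054594/0.01118000 − 1)×1000 = (0.943286 − 1)×1000 = -56.714 per mil
δ_B = (0.01033776/0.01118000 − 1)×1000 = (0.924665 − 1)×1000 = -75.335 per mil
f_A = (δ_mix − δ_B)/(δ_A − δ_B) = (-68.9 − (-75.335))/(-56.714 − (-75.335))
f_A = 6.435 / 18.621 = 0.3456

0.346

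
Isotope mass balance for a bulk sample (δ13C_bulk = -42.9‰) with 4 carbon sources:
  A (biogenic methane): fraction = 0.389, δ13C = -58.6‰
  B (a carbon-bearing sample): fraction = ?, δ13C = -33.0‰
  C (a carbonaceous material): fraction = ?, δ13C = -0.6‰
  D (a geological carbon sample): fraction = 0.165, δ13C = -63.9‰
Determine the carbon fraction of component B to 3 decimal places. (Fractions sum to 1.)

Let f_B and f_C be the unknown fractions; fractions sum to 1 so f_B + f_C = 0.446.
Mass balance: Σ fᵢ·δᵢ = δ_bulk ⇒ f_B·(-33.0) + f_C·(-0.6) = -42.9 − (-33.339) = -9.561
Substitute f_C = 0.446 − f_B:
f_B·(-33.0 − -0.6) = -9.561 − 0.446×(-0.6) = -9.293
f_B = -9.293 / -32.4 = 0.2868

0.287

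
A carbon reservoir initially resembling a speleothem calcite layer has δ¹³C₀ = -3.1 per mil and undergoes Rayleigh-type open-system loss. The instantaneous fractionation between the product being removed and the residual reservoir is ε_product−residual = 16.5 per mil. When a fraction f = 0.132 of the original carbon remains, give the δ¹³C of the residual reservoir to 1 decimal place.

Rayleigh residual: δ_res = (δ₀ + 1000)·f^(α−1) − 1000
α = ε/1000 + 1 = 1.01650, so α − 1 = 0.01650
f^(α−1) = 0.132^(0.01650) = 0.967140
δ_res = (-3.1 + 1000) × 0.967140 − 1000 = 964.142 − 1000 = -35.86 per mil

-35.9 per mil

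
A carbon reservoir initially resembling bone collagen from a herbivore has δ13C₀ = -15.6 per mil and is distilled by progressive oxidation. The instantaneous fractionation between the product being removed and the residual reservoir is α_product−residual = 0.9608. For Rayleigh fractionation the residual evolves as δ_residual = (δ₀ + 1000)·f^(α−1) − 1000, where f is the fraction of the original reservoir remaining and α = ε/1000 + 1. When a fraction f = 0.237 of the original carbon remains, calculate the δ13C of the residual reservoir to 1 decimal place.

Rayleigh residual: δ_res = (δ₀ + 1000)·f^(α−1) − 1000
α − 1 = -0.03920
f^(α−1) = 0.237^(-0.03920) = 1.058059
δ_res = (-15.6 + 1000) × 1.058059 − 1000 = 1041.553 − 1000 = 41.55 per mil

41.6 per mil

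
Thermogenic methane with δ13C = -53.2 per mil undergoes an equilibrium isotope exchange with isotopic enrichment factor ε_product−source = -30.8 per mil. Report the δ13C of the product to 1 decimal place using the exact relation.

To first order, δ_product ≈ δ_source + ε = -84.0 per mil.
Exactly, δ_product = (δ_source + 1000)·(ε/1000 + 1) − 1000.
δ_product = (-53.2 + 1000) × (-30.8/1000 + 1) − 1000
δ_product = -82.36 per mil

-82.4 per mil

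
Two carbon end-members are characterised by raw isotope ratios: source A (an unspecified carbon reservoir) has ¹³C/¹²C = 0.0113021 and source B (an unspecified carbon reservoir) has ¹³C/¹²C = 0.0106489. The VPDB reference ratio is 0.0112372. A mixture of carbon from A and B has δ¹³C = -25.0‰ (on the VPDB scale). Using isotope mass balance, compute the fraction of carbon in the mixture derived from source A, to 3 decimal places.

0.471

δ_A = (0.0113021/0.0112372 − 1)×1000 = (1.005775 − 1)×1000 = 5.775‰
δ_B = (0.0106489/0.0112372 − 1)×1000 = (0.947647 − 1)×1000 = -52.353‰
f_A = (δ_mix − δ_B)/(δ_A − δ_B) = (-25.0 − (-52.353))/(5.775 − (-52.353))
f_A = 27.353 / 58.128 = 0.4706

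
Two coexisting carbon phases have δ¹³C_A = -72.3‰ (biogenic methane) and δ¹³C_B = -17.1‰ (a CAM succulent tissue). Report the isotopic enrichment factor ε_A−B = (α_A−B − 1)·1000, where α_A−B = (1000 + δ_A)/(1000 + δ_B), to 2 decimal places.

α_A−B = (1000 + -72.3) / (1000 + -17.1) = 927.7 / 982.9 = 0.943840
ε_A−B = (0.943840 − 1) × 1000 = -56.160‰
(The approximation ε ≈ δ_A − δ_B would give -55.2‰.)

-56.16‰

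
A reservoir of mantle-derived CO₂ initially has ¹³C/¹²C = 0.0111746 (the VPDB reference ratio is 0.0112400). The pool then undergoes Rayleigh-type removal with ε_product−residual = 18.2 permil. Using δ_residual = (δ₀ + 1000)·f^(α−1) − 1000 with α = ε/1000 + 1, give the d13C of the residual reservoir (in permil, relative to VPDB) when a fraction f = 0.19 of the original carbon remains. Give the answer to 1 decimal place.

-35.4 permil

δ₀ = (0.0111746/0.0112400 − 1)×1000 = (0.994181 − 1)×1000 = -5.819 permil
α − 1 = ε/1000 = 0.0182
f^(α−1) = 0.19^(0.0182) = 0.970227
δ_res = (-5.819 + 1000) × 0.970227 − 1000 = 964.582 − 1000 = -35.42 permil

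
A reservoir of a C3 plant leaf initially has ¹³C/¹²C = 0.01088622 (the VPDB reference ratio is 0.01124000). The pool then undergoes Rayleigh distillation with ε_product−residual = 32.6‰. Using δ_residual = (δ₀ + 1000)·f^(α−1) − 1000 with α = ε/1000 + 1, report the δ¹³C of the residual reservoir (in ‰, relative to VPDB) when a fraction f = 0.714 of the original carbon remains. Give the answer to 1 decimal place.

δ₀ = (0.01088622/0.01124000 − 1)×1000 = (0.968525 − 1)×1000 = -31.475‰
α − 1 = ε/1000 = 0.0326
f^(α−1) = 0.714^(0.0326) = 0.989078
δ_res = (-31.475 + 1000) × 0.989078 − 1000 = 957.947 − 1000 = -42.05‰

-42.1‰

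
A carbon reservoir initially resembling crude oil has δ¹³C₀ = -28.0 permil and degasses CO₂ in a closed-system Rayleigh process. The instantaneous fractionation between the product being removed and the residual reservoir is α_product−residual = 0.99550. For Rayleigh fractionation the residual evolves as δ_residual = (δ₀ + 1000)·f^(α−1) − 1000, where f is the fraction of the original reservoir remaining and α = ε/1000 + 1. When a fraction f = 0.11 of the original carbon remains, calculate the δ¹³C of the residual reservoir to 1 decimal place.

-18.3 permil

Rayleigh residual: δ_res = (δ₀ + 1000)·f^(α−1) − 1000
α − 1 = -0.00450
f^(α−1) = 0.11^(-0.00450) = 1.009982
δ_res = (-28.0 + 1000) × 1.009982 − 1000 = 981.703 − 1000 = -18.30 permil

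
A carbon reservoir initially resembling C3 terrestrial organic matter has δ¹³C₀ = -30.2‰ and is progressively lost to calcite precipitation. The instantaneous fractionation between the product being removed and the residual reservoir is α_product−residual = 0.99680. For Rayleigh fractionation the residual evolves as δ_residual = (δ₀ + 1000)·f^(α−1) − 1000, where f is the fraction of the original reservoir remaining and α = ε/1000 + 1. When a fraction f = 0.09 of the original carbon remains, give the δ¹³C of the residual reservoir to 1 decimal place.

-22.7‰

Rayleigh residual: δ_res = (δ₀ + 1000)·f^(α−1) − 1000
α − 1 = -0.00320
f^(α−1) = 0.09^(-0.00320) = 1.007735
δ_res = (-30.2 + 1000) × 1.007735 − 1000 = 977.302 − 1000 = -22.70‰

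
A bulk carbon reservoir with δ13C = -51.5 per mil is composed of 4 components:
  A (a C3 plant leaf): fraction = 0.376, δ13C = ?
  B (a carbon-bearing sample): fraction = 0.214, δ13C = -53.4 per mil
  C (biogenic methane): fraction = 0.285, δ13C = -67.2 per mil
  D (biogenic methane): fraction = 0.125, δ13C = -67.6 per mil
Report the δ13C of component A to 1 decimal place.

Isotope mass balance: δ_bulk = Σ fᵢ·δᵢ.
-51.5 = 0.376×δ_A + 0.214×(-53.4) + 0.285×(-67.2) + 0.125×(-67.6)
0.376·δ_A = -51.5 − (-39.030) = -12.470
δ_A = -12.470 / 0.376 = -33.17 per mil

-33.2 per mil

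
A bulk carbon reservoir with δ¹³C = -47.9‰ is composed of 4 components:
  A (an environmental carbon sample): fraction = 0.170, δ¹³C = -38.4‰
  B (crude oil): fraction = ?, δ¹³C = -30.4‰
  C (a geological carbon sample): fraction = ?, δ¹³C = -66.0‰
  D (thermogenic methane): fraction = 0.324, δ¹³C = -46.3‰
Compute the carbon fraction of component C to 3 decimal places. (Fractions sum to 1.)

0.309

Let f_C and f_B be the unknown fractions; fractions sum to 1 so f_C + f_B = 0.506.
Mass balance: Σ fᵢ·δᵢ = δ_bulk ⇒ f_C·(-66.0) + f_B·(-30.4) = -47.9 − (-21.529) = -26.371
Substitute f_B = 0.506 − f_C:
f_C·(-66.0 − -30.4) = -26.371 − 0.506×(-30.4) = -10.988
f_C = -10.988 / -35.6 = 0.3087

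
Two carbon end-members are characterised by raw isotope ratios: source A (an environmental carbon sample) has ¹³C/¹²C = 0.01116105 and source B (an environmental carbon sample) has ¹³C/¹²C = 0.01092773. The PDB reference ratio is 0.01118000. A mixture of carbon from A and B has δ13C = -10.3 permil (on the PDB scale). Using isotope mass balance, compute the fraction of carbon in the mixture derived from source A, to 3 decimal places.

δ_A = (0.01116105/0.01118000 − 1)×1000 = (0.998305 − 1)×1000 = -1.695 permil
δ_B = (0.01092773/0.01118000 − 1)×1000 = (0.977436 − 1)×1000 = -22.564 permil
f_A = (δ_mix − δ_B)/(δ_A − δ_B) = (-10.3 − (-22.564))/(-1.695 − (-22.564))
f_A = 12.264 / 20.869 = 0.5877

0.588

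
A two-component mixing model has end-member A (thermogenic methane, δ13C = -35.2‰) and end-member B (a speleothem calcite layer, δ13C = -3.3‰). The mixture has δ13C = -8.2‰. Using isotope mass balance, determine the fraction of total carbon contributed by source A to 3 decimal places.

0.154

δ_mix = f_A·δ_A + (1 − f_A)·δ_B  ⇒  f_A = (δ_mix − δ_B)/(δ_A − δ_B)
f_A = (-8.2 − (-3.3)) / (-35.2 − (-3.3))
f_A = -4.9 / -31.9 = 0.1536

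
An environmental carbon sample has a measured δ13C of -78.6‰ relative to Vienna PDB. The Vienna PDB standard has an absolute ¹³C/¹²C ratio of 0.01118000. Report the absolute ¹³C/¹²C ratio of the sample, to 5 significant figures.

0.010301

R_sample = R_standard × (δ13C/1000 + 1)
R_sample = 0.01118000 × (-78.6/1000 + 1) = 0.01118000 × 0.921400
R_sample = 0.0103013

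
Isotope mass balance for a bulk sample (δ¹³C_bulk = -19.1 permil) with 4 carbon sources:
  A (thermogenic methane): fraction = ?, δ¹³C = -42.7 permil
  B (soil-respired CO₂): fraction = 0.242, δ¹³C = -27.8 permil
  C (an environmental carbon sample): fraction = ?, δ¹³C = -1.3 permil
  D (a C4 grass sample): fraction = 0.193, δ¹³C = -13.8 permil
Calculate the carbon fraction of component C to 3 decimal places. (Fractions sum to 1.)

0.348

Let f_C and f_A be the unknown fractions; fractions sum to 1 so f_C + f_A = 0.565.
Mass balance: Σ fᵢ·δᵢ = δ_bulk ⇒ f_C·(-1.3) + f_A·(-42.7) = -19.1 − (-9.391) = -9.709
Substitute f_A = 0.565 − f_C:
f_C·(-1.3 − -42.7) = -9.709 − 0.565×(-42.7) = 14.416
f_C = 14.416 / 41.4 = 0.3482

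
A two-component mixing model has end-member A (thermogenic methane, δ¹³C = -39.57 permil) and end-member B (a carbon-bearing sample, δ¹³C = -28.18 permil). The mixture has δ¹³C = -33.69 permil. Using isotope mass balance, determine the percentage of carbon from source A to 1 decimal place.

δ_mix = f_A·δ_A + (1 − f_A)·δ_B  ⇒  f_A = (δ_mix − δ_B)/(δ_A − δ_B)
f_A = (-33.69 − (-28.18)) / (-39.57 − (-28.18))
f_A = -5.51 / -11.39 = 0.4838

48.4%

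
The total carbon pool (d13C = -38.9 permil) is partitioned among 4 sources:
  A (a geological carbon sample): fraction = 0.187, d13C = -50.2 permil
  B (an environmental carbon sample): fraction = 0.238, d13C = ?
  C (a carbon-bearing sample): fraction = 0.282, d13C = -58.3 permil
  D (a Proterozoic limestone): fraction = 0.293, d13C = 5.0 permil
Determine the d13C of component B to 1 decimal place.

Isotope mass balance: δ_bulk = Σ fᵢ·δᵢ.
-38.9 = 0.187×(-50.2) + 0.238×δ_B + 0.282×(-58.3) + 0.293×(5.0)
0.238·δ_B = -38.9 − (-24.363) = -14.537
δ_B = -14.537 / 0.238 = -61.08 permil

-61.1 permil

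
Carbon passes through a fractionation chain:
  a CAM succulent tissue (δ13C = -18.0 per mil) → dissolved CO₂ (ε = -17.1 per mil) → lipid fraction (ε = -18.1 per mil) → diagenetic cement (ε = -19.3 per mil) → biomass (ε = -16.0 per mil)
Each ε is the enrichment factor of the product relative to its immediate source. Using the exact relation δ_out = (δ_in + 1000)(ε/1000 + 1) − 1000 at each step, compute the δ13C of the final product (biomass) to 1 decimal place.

-85.4 per mil

step 1: δ = (-18.00 + 1000)·(-17.1/1000 + 1) − 1000 = -34.79 per mil
step 2: δ = (-34.79 + 1000)·(-18.1/1000 + 1) − 1000 = -52.26 per mil
step 3: δ = (-52.26 + 1000)·(-19.3/1000 + 1) − 1000 = -70.55 per mil
step 4: δ = (-70.55 + 1000)·(-16.0/1000 + 1) − 1000 = -85.42 per mil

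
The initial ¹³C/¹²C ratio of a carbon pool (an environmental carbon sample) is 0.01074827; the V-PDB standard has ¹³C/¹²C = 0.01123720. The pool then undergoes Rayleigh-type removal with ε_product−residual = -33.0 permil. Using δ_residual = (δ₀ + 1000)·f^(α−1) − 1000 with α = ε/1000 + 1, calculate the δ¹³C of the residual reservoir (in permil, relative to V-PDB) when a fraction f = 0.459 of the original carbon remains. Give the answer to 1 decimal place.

δ₀ = (0.01074827/0.01123720 − 1)×1000 = (0.956490 − 1)×1000 = -43.510 permil
α − 1 = ε/1000 = -0.0330
f^(α−1) = 0.459^(-0.0330) = 1.026030
δ_res = (-43.510 + 1000) × 1.026030 − 1000 = 981.388 − 1000 = -18.61 permil

-18.6 permil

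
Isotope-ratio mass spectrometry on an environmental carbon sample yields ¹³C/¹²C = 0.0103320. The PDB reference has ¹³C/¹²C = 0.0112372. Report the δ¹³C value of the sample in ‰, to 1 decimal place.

-80.6‰

δ¹³C = (R_sample / R_standard − 1) × 1000
R_sample / R_standard = 0.0103320 / 0.0112372 = 0.919446
δ¹³C = (0.919446 − 1) × 1000 = -80.55‰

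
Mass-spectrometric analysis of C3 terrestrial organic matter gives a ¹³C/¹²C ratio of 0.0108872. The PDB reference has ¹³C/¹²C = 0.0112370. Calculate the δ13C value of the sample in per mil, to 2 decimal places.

δ13C = (R_sample / R_standard − 1) × 1000
R_sample / R_standard = 0.0108872 / 0.0112370 = 0.968871
δ13C = (0.968871 − 1) × 1000 = -31.129 per mil

-31.13 per mil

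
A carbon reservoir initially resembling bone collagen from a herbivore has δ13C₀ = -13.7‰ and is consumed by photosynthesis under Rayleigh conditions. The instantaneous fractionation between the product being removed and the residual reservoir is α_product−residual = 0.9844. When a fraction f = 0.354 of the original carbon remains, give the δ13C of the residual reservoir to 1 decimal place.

2.4‰

Rayleigh residual: δ_res = (δ₀ + 1000)·f^(α−1) − 1000
α − 1 = -0.01560
f^(α−1) = 0.354^(-0.01560) = 1.016332
δ_res = (-13.7 + 1000) × 1.016332 − 1000 = 1002.408 − 1000 = 2.41‰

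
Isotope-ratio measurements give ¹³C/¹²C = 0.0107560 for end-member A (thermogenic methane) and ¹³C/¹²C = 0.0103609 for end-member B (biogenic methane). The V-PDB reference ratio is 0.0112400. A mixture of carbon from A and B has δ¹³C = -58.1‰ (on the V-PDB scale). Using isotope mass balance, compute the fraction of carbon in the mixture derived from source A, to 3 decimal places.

0.572

δ_A = (0.0107560/0.0112400 − 1)×1000 = (0.956940 − 1)×1000 = -43.060‰
δ_B = (0.0103609/0.0112400 − 1)×1000 = (0.921788 − 1)×1000 = -78.212‰
f_A = (δ_mix − δ_B)/(δ_A − δ_B) = (-58.1 − (-78.212))/(-43.060 − (-78.212))
f_A = 20.112 / 35.151 = 0.5721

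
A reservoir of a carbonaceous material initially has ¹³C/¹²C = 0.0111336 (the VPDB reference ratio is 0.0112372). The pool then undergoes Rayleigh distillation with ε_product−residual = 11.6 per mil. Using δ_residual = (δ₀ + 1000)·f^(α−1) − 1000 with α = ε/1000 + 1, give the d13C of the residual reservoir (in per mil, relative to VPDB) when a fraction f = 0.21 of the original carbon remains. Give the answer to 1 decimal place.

-27.0 per mil

δ₀ = (0.0111336/0.0112372 − 1)×1000 = (0.990781 − 1)×1000 = -9.219 per mil
α − 1 = ε/1000 = 0.0116
f^(α−1) = 0.21^(0.0116) = 0.982059
δ_res = (-9.219 + 1000) × 0.982059 − 1000 = 973.005 − 1000 = -26.99 per mil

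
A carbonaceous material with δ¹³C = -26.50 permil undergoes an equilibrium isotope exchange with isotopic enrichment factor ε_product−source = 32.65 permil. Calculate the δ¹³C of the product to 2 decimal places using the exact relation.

To first order, δ_product ≈ δ_source + ε = 6.15 permil.
Exactly, δ_product = (δ_source + 1000)·(ε/1000 + 1) − 1000.
δ_product = (-26.50 + 1000) × (32.65/1000 + 1) − 1000
δ_product = 5.285 permil

5.28 permil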